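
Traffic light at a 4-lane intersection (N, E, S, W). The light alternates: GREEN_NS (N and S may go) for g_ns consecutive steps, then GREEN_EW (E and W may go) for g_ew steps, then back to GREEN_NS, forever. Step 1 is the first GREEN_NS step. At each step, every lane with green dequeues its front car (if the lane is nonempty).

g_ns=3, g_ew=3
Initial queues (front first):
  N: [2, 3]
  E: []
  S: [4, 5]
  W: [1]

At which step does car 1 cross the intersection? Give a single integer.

Step 1 [NS]: N:car2-GO,E:wait,S:car4-GO,W:wait | queues: N=1 E=0 S=1 W=1
Step 2 [NS]: N:car3-GO,E:wait,S:car5-GO,W:wait | queues: N=0 E=0 S=0 W=1
Step 3 [NS]: N:empty,E:wait,S:empty,W:wait | queues: N=0 E=0 S=0 W=1
Step 4 [EW]: N:wait,E:empty,S:wait,W:car1-GO | queues: N=0 E=0 S=0 W=0
Car 1 crosses at step 4

4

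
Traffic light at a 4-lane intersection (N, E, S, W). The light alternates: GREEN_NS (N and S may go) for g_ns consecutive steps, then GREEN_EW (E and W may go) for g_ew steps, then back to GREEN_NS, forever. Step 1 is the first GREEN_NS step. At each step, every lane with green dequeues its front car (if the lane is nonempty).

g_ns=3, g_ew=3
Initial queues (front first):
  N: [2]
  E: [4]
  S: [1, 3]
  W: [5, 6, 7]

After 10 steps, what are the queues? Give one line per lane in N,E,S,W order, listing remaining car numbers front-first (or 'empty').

Step 1 [NS]: N:car2-GO,E:wait,S:car1-GO,W:wait | queues: N=0 E=1 S=1 W=3
Step 2 [NS]: N:empty,E:wait,S:car3-GO,W:wait | queues: N=0 E=1 S=0 W=3
Step 3 [NS]: N:empty,E:wait,S:empty,W:wait | queues: N=0 E=1 S=0 W=3
Step 4 [EW]: N:wait,E:car4-GO,S:wait,W:car5-GO | queues: N=0 E=0 S=0 W=2
Step 5 [EW]: N:wait,E:empty,S:wait,W:car6-GO | queues: N=0 E=0 S=0 W=1
Step 6 [EW]: N:wait,E:empty,S:wait,W:car7-GO | queues: N=0 E=0 S=0 W=0

N: empty
E: empty
S: empty
W: empty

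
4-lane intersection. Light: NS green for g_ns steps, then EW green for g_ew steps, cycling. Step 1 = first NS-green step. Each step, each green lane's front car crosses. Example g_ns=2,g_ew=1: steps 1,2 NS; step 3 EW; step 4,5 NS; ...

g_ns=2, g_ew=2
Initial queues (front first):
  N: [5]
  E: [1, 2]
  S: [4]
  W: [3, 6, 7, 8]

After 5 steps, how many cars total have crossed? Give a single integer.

Step 1 [NS]: N:car5-GO,E:wait,S:car4-GO,W:wait | queues: N=0 E=2 S=0 W=4
Step 2 [NS]: N:empty,E:wait,S:empty,W:wait | queues: N=0 E=2 S=0 W=4
Step 3 [EW]: N:wait,E:car1-GO,S:wait,W:car3-GO | queues: N=0 E=1 S=0 W=3
Step 4 [EW]: N:wait,E:car2-GO,S:wait,W:car6-GO | queues: N=0 E=0 S=0 W=2
Step 5 [NS]: N:empty,E:wait,S:empty,W:wait | queues: N=0 E=0 S=0 W=2
Cars crossed by step 5: 6

Answer: 6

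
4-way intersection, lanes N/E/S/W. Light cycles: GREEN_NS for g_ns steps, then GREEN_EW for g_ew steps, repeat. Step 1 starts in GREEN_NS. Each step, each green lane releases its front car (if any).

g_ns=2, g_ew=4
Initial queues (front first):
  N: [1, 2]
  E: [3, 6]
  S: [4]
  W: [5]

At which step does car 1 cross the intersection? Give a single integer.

Step 1 [NS]: N:car1-GO,E:wait,S:car4-GO,W:wait | queues: N=1 E=2 S=0 W=1
Step 2 [NS]: N:car2-GO,E:wait,S:empty,W:wait | queues: N=0 E=2 S=0 W=1
Step 3 [EW]: N:wait,E:car3-GO,S:wait,W:car5-GO | queues: N=0 E=1 S=0 W=0
Step 4 [EW]: N:wait,E:car6-GO,S:wait,W:empty | queues: N=0 E=0 S=0 W=0
Car 1 crosses at step 1

1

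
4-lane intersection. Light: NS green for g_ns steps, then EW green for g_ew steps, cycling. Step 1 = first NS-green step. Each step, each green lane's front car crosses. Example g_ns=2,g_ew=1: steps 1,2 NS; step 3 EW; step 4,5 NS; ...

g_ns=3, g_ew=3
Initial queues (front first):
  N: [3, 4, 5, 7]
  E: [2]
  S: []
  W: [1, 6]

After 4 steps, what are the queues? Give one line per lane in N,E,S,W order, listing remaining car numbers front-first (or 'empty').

Step 1 [NS]: N:car3-GO,E:wait,S:empty,W:wait | queues: N=3 E=1 S=0 W=2
Step 2 [NS]: N:car4-GO,E:wait,S:empty,W:wait | queues: N=2 E=1 S=0 W=2
Step 3 [NS]: N:car5-GO,E:wait,S:empty,W:wait | queues: N=1 E=1 S=0 W=2
Step 4 [EW]: N:wait,E:car2-GO,S:wait,W:car1-GO | queues: N=1 E=0 S=0 W=1

N: 7
E: empty
S: empty
W: 6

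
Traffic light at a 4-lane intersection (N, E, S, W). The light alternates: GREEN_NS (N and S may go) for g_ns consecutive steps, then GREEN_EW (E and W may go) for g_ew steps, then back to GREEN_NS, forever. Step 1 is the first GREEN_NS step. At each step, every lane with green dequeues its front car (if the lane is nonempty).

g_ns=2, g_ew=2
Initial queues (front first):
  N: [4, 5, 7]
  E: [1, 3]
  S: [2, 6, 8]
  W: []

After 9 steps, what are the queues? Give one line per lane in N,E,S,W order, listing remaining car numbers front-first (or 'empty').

Step 1 [NS]: N:car4-GO,E:wait,S:car2-GO,W:wait | queues: N=2 E=2 S=2 W=0
Step 2 [NS]: N:car5-GO,E:wait,S:car6-GO,W:wait | queues: N=1 E=2 S=1 W=0
Step 3 [EW]: N:wait,E:car1-GO,S:wait,W:empty | queues: N=1 E=1 S=1 W=0
Step 4 [EW]: N:wait,E:car3-GO,S:wait,W:empty | queues: N=1 E=0 S=1 W=0
Step 5 [NS]: N:car7-GO,E:wait,S:car8-GO,W:wait | queues: N=0 E=0 S=0 W=0

N: empty
E: empty
S: empty
W: empty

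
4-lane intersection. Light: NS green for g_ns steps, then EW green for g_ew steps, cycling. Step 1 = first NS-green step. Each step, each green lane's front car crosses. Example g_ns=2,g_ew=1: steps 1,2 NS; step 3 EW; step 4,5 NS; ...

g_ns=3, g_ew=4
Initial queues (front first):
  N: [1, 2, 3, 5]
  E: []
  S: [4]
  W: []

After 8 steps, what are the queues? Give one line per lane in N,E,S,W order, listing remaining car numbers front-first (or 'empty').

Step 1 [NS]: N:car1-GO,E:wait,S:car4-GO,W:wait | queues: N=3 E=0 S=0 W=0
Step 2 [NS]: N:car2-GO,E:wait,S:empty,W:wait | queues: N=2 E=0 S=0 W=0
Step 3 [NS]: N:car3-GO,E:wait,S:empty,W:wait | queues: N=1 E=0 S=0 W=0
Step 4 [EW]: N:wait,E:empty,S:wait,W:empty | queues: N=1 E=0 S=0 W=0
Step 5 [EW]: N:wait,E:empty,S:wait,W:empty | queues: N=1 E=0 S=0 W=0
Step 6 [EW]: N:wait,E:empty,S:wait,W:empty | queues: N=1 E=0 S=0 W=0
Step 7 [EW]: N:wait,E:empty,S:wait,W:empty | queues: N=1 E=0 S=0 W=0
Step 8 [NS]: N:car5-GO,E:wait,S:empty,W:wait | queues: N=0 E=0 S=0 W=0

N: empty
E: empty
S: empty
W: empty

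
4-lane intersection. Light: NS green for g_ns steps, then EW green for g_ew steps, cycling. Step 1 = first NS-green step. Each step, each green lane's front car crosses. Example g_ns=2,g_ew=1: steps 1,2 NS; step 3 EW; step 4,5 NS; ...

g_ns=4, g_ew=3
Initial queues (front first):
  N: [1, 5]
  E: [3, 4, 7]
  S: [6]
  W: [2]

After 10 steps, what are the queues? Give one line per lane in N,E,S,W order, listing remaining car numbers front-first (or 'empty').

Step 1 [NS]: N:car1-GO,E:wait,S:car6-GO,W:wait | queues: N=1 E=3 S=0 W=1
Step 2 [NS]: N:car5-GO,E:wait,S:empty,W:wait | queues: N=0 E=3 S=0 W=1
Step 3 [NS]: N:empty,E:wait,S:empty,W:wait | queues: N=0 E=3 S=0 W=1
Step 4 [NS]: N:empty,E:wait,S:empty,W:wait | queues: N=0 E=3 S=0 W=1
Step 5 [EW]: N:wait,E:car3-GO,S:wait,W:car2-GO | queues: N=0 E=2 S=0 W=0
Step 6 [EW]: N:wait,E:car4-GO,S:wait,W:empty | queues: N=0 E=1 S=0 W=0
Step 7 [EW]: N:wait,E:car7-GO,S:wait,W:empty | queues: N=0 E=0 S=0 W=0

N: empty
E: empty
S: empty
W: empty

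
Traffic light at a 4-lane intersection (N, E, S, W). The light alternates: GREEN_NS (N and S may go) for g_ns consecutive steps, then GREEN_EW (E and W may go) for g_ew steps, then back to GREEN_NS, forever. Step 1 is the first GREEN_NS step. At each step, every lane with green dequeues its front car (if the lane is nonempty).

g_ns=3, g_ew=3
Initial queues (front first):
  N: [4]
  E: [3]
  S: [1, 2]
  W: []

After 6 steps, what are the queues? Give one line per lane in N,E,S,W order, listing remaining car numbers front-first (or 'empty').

Step 1 [NS]: N:car4-GO,E:wait,S:car1-GO,W:wait | queues: N=0 E=1 S=1 W=0
Step 2 [NS]: N:empty,E:wait,S:car2-GO,W:wait | queues: N=0 E=1 S=0 W=0
Step 3 [NS]: N:empty,E:wait,S:empty,W:wait | queues: N=0 E=1 S=0 W=0
Step 4 [EW]: N:wait,E:car3-GO,S:wait,W:empty | queues: N=0 E=0 S=0 W=0

N: empty
E: empty
S: empty
W: empty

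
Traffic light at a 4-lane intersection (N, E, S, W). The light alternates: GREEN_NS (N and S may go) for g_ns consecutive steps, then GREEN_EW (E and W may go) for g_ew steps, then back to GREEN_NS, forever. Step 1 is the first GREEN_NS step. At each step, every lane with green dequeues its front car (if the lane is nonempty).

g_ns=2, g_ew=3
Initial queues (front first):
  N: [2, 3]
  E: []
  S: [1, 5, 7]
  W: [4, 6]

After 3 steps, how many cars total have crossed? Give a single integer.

Step 1 [NS]: N:car2-GO,E:wait,S:car1-GO,W:wait | queues: N=1 E=0 S=2 W=2
Step 2 [NS]: N:car3-GO,E:wait,S:car5-GO,W:wait | queues: N=0 E=0 S=1 W=2
Step 3 [EW]: N:wait,E:empty,S:wait,W:car4-GO | queues: N=0 E=0 S=1 W=1
Cars crossed by step 3: 5

Answer: 5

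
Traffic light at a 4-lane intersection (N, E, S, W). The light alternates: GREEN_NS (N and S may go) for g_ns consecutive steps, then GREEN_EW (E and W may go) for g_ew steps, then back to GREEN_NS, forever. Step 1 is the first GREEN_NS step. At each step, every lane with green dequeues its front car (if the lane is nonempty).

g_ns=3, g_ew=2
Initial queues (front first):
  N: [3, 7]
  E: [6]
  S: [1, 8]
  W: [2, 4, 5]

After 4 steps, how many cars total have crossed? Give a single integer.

Step 1 [NS]: N:car3-GO,E:wait,S:car1-GO,W:wait | queues: N=1 E=1 S=1 W=3
Step 2 [NS]: N:car7-GO,E:wait,S:car8-GO,W:wait | queues: N=0 E=1 S=0 W=3
Step 3 [NS]: N:empty,E:wait,S:empty,W:wait | queues: N=0 E=1 S=0 W=3
Step 4 [EW]: N:wait,E:car6-GO,S:wait,W:car2-GO | queues: N=0 E=0 S=0 W=2
Cars crossed by step 4: 6

Answer: 6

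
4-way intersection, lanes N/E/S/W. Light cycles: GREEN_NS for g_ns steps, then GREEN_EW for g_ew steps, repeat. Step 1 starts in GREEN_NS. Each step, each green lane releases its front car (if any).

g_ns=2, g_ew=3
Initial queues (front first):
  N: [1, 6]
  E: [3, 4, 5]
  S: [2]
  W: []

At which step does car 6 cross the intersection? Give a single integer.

Step 1 [NS]: N:car1-GO,E:wait,S:car2-GO,W:wait | queues: N=1 E=3 S=0 W=0
Step 2 [NS]: N:car6-GO,E:wait,S:empty,W:wait | queues: N=0 E=3 S=0 W=0
Step 3 [EW]: N:wait,E:car3-GO,S:wait,W:empty | queues: N=0 E=2 S=0 W=0
Step 4 [EW]: N:wait,E:car4-GO,S:wait,W:empty | queues: N=0 E=1 S=0 W=0
Step 5 [EW]: N:wait,E:car5-GO,S:wait,W:empty | queues: N=0 E=0 S=0 W=0
Car 6 crosses at step 2

2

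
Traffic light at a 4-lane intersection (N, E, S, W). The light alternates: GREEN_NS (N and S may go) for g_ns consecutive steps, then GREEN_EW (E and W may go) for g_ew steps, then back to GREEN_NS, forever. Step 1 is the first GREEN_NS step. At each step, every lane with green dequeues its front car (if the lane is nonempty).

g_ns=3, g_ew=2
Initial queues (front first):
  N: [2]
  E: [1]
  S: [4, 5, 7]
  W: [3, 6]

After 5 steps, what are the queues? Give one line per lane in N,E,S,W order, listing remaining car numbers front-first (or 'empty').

Step 1 [NS]: N:car2-GO,E:wait,S:car4-GO,W:wait | queues: N=0 E=1 S=2 W=2
Step 2 [NS]: N:empty,E:wait,S:car5-GO,W:wait | queues: N=0 E=1 S=1 W=2
Step 3 [NS]: N:empty,E:wait,S:car7-GO,W:wait | queues: N=0 E=1 S=0 W=2
Step 4 [EW]: N:wait,E:car1-GO,S:wait,W:car3-GO | queues: N=0 E=0 S=0 W=1
Step 5 [EW]: N:wait,E:empty,S:wait,W:car6-GO | queues: N=0 E=0 S=0 W=0

N: empty
E: empty
S: empty
W: empty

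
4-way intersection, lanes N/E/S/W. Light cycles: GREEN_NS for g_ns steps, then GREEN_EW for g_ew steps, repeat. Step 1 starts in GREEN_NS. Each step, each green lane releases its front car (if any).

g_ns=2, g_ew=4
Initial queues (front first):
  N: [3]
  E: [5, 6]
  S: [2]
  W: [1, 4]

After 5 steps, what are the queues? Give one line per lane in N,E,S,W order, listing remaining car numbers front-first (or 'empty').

Step 1 [NS]: N:car3-GO,E:wait,S:car2-GO,W:wait | queues: N=0 E=2 S=0 W=2
Step 2 [NS]: N:empty,E:wait,S:empty,W:wait | queues: N=0 E=2 S=0 W=2
Step 3 [EW]: N:wait,E:car5-GO,S:wait,W:car1-GO | queues: N=0 E=1 S=0 W=1
Step 4 [EW]: N:wait,E:car6-GO,S:wait,W:car4-GO | queues: N=0 E=0 S=0 W=0

N: empty
E: empty
S: empty
W: empty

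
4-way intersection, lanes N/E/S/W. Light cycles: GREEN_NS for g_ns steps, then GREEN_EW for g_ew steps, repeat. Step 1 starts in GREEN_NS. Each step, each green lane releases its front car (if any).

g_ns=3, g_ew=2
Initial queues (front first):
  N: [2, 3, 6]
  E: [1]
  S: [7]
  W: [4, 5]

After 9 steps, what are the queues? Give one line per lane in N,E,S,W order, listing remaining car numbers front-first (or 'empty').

Step 1 [NS]: N:car2-GO,E:wait,S:car7-GO,W:wait | queues: N=2 E=1 S=0 W=2
Step 2 [NS]: N:car3-GO,E:wait,S:empty,W:wait | queues: N=1 E=1 S=0 W=2
Step 3 [NS]: N:car6-GO,E:wait,S:empty,W:wait | queues: N=0 E=1 S=0 W=2
Step 4 [EW]: N:wait,E:car1-GO,S:wait,W:car4-GO | queues: N=0 E=0 S=0 W=1
Step 5 [EW]: N:wait,E:empty,S:wait,W:car5-GO | queues: N=0 E=0 S=0 W=0

N: empty
E: empty
S: empty
W: empty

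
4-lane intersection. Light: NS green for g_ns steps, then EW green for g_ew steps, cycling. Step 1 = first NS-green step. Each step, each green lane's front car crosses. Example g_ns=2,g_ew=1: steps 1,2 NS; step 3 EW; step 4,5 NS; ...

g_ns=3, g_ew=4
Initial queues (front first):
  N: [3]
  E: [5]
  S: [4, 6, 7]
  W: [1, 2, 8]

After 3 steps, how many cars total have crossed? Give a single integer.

Step 1 [NS]: N:car3-GO,E:wait,S:car4-GO,W:wait | queues: N=0 E=1 S=2 W=3
Step 2 [NS]: N:empty,E:wait,S:car6-GO,W:wait | queues: N=0 E=1 S=1 W=3
Step 3 [NS]: N:empty,E:wait,S:car7-GO,W:wait | queues: N=0 E=1 S=0 W=3
Cars crossed by step 3: 4

Answer: 4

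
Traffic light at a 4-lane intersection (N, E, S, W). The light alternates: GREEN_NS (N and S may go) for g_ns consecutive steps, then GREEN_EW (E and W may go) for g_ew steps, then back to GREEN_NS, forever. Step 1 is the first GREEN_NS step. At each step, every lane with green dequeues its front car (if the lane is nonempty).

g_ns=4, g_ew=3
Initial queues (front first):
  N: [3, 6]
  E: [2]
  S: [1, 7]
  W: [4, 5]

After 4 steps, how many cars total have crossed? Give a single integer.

Answer: 4

Derivation:
Step 1 [NS]: N:car3-GO,E:wait,S:car1-GO,W:wait | queues: N=1 E=1 S=1 W=2
Step 2 [NS]: N:car6-GO,E:wait,S:car7-GO,W:wait | queues: N=0 E=1 S=0 W=2
Step 3 [NS]: N:empty,E:wait,S:empty,W:wait | queues: N=0 E=1 S=0 W=2
Step 4 [NS]: N:empty,E:wait,S:empty,W:wait | queues: N=0 E=1 S=0 W=2
Cars crossed by step 4: 4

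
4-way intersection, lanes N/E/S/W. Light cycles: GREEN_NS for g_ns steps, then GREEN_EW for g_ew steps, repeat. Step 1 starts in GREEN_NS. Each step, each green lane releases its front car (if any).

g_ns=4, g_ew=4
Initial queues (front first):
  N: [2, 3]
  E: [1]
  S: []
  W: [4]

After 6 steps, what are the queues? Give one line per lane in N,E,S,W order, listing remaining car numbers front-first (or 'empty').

Step 1 [NS]: N:car2-GO,E:wait,S:empty,W:wait | queues: N=1 E=1 S=0 W=1
Step 2 [NS]: N:car3-GO,E:wait,S:empty,W:wait | queues: N=0 E=1 S=0 W=1
Step 3 [NS]: N:empty,E:wait,S:empty,W:wait | queues: N=0 E=1 S=0 W=1
Step 4 [NS]: N:empty,E:wait,S:empty,W:wait | queues: N=0 E=1 S=0 W=1
Step 5 [EW]: N:wait,E:car1-GO,S:wait,W:car4-GO | queues: N=0 E=0 S=0 W=0

N: empty
E: empty
S: empty
W: empty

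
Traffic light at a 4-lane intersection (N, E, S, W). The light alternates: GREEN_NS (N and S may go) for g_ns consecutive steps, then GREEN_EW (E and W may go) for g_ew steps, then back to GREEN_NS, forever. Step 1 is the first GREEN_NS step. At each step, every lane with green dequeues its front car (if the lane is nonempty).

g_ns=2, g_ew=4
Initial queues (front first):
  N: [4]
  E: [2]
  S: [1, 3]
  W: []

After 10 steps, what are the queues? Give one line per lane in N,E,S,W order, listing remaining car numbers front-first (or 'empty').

Step 1 [NS]: N:car4-GO,E:wait,S:car1-GO,W:wait | queues: N=0 E=1 S=1 W=0
Step 2 [NS]: N:empty,E:wait,S:car3-GO,W:wait | queues: N=0 E=1 S=0 W=0
Step 3 [EW]: N:wait,E:car2-GO,S:wait,W:empty | queues: N=0 E=0 S=0 W=0

N: empty
E: empty
S: empty
W: empty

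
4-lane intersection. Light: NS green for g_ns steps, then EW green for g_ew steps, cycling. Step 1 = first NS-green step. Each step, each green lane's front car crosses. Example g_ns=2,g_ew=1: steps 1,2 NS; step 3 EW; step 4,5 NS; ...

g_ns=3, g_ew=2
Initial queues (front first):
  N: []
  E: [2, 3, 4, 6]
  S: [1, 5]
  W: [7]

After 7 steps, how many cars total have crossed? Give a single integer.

Step 1 [NS]: N:empty,E:wait,S:car1-GO,W:wait | queues: N=0 E=4 S=1 W=1
Step 2 [NS]: N:empty,E:wait,S:car5-GO,W:wait | queues: N=0 E=4 S=0 W=1
Step 3 [NS]: N:empty,E:wait,S:empty,W:wait | queues: N=0 E=4 S=0 W=1
Step 4 [EW]: N:wait,E:car2-GO,S:wait,W:car7-GO | queues: N=0 E=3 S=0 W=0
Step 5 [EW]: N:wait,E:car3-GO,S:wait,W:empty | queues: N=0 E=2 S=0 W=0
Step 6 [NS]: N:empty,E:wait,S:empty,W:wait | queues: N=0 E=2 S=0 W=0
Step 7 [NS]: N:empty,E:wait,S:empty,W:wait | queues: N=0 E=2 S=0 W=0
Cars crossed by step 7: 5

Answer: 5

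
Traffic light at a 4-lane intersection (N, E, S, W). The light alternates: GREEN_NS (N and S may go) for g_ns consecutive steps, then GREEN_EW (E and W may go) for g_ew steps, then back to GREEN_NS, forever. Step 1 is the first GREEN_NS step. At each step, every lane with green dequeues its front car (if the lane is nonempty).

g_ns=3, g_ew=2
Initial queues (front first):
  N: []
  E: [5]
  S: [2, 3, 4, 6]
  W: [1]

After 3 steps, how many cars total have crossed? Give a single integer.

Answer: 3

Derivation:
Step 1 [NS]: N:empty,E:wait,S:car2-GO,W:wait | queues: N=0 E=1 S=3 W=1
Step 2 [NS]: N:empty,E:wait,S:car3-GO,W:wait | queues: N=0 E=1 S=2 W=1
Step 3 [NS]: N:empty,E:wait,S:car4-GO,W:wait | queues: N=0 E=1 S=1 W=1
Cars crossed by step 3: 3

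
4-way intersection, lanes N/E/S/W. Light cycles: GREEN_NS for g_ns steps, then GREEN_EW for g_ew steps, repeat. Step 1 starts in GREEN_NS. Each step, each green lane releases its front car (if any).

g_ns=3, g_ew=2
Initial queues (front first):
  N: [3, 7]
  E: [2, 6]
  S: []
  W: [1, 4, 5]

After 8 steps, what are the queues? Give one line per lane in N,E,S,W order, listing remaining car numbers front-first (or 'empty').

Step 1 [NS]: N:car3-GO,E:wait,S:empty,W:wait | queues: N=1 E=2 S=0 W=3
Step 2 [NS]: N:car7-GO,E:wait,S:empty,W:wait | queues: N=0 E=2 S=0 W=3
Step 3 [NS]: N:empty,E:wait,S:empty,W:wait | queues: N=0 E=2 S=0 W=3
Step 4 [EW]: N:wait,E:car2-GO,S:wait,W:car1-GO | queues: N=0 E=1 S=0 W=2
Step 5 [EW]: N:wait,E:car6-GO,S:wait,W:car4-GO | queues: N=0 E=0 S=0 W=1
Step 6 [NS]: N:empty,E:wait,S:empty,W:wait | queues: N=0 E=0 S=0 W=1
Step 7 [NS]: N:empty,E:wait,S:empty,W:wait | queues: N=0 E=0 S=0 W=1
Step 8 [NS]: N:empty,E:wait,S:empty,W:wait | queues: N=0 E=0 S=0 W=1

N: empty
E: empty
S: empty
W: 5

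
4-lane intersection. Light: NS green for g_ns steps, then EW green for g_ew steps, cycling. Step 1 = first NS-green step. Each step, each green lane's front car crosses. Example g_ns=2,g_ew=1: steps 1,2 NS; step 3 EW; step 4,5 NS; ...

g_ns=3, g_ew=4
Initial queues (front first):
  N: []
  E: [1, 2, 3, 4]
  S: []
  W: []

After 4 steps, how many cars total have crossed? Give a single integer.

Step 1 [NS]: N:empty,E:wait,S:empty,W:wait | queues: N=0 E=4 S=0 W=0
Step 2 [NS]: N:empty,E:wait,S:empty,W:wait | queues: N=0 E=4 S=0 W=0
Step 3 [NS]: N:empty,E:wait,S:empty,W:wait | queues: N=0 E=4 S=0 W=0
Step 4 [EW]: N:wait,E:car1-GO,S:wait,W:empty | queues: N=0 E=3 S=0 W=0
Cars crossed by step 4: 1

Answer: 1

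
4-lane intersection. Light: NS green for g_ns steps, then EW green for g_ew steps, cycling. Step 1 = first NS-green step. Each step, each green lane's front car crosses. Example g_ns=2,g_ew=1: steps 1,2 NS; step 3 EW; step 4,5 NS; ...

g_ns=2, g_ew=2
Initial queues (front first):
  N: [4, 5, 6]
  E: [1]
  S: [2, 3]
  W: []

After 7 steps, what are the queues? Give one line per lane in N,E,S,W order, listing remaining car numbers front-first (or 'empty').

Step 1 [NS]: N:car4-GO,E:wait,S:car2-GO,W:wait | queues: N=2 E=1 S=1 W=0
Step 2 [NS]: N:car5-GO,E:wait,S:car3-GO,W:wait | queues: N=1 E=1 S=0 W=0
Step 3 [EW]: N:wait,E:car1-GO,S:wait,W:empty | queues: N=1 E=0 S=0 W=0
Step 4 [EW]: N:wait,E:empty,S:wait,W:empty | queues: N=1 E=0 S=0 W=0
Step 5 [NS]: N:car6-GO,E:wait,S:empty,W:wait | queues: N=0 E=0 S=0 W=0

N: empty
E: empty
S: empty
W: empty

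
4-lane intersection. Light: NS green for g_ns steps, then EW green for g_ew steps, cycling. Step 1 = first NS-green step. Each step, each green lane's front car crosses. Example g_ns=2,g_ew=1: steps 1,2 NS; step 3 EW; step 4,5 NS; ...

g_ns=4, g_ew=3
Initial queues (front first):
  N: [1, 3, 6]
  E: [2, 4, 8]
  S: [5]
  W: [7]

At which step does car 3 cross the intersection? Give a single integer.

Step 1 [NS]: N:car1-GO,E:wait,S:car5-GO,W:wait | queues: N=2 E=3 S=0 W=1
Step 2 [NS]: N:car3-GO,E:wait,S:empty,W:wait | queues: N=1 E=3 S=0 W=1
Step 3 [NS]: N:car6-GO,E:wait,S:empty,W:wait | queues: N=0 E=3 S=0 W=1
Step 4 [NS]: N:empty,E:wait,S:empty,W:wait | queues: N=0 E=3 S=0 W=1
Step 5 [EW]: N:wait,E:car2-GO,S:wait,W:car7-GO | queues: N=0 E=2 S=0 W=0
Step 6 [EW]: N:wait,E:car4-GO,S:wait,W:empty | queues: N=0 E=1 S=0 W=0
Step 7 [EW]: N:wait,E:car8-GO,S:wait,W:empty | queues: N=0 E=0 S=0 W=0
Car 3 crosses at step 2

2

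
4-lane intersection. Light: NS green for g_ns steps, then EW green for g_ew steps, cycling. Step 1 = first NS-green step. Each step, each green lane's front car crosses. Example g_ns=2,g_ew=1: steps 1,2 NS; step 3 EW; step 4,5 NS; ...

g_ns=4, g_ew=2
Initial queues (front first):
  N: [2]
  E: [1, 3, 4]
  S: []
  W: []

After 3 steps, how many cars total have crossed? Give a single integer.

Answer: 1

Derivation:
Step 1 [NS]: N:car2-GO,E:wait,S:empty,W:wait | queues: N=0 E=3 S=0 W=0
Step 2 [NS]: N:empty,E:wait,S:empty,W:wait | queues: N=0 E=3 S=0 W=0
Step 3 [NS]: N:empty,E:wait,S:empty,W:wait | queues: N=0 E=3 S=0 W=0
Cars crossed by step 3: 1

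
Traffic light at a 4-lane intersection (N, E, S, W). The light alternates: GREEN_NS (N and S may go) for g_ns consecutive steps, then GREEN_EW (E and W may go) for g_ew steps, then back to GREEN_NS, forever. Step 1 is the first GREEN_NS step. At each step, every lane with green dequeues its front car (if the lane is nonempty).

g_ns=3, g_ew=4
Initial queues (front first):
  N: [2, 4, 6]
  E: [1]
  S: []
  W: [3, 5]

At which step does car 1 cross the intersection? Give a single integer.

Step 1 [NS]: N:car2-GO,E:wait,S:empty,W:wait | queues: N=2 E=1 S=0 W=2
Step 2 [NS]: N:car4-GO,E:wait,S:empty,W:wait | queues: N=1 E=1 S=0 W=2
Step 3 [NS]: N:car6-GO,E:wait,S:empty,W:wait | queues: N=0 E=1 S=0 W=2
Step 4 [EW]: N:wait,E:car1-GO,S:wait,W:car3-GO | queues: N=0 E=0 S=0 W=1
Step 5 [EW]: N:wait,E:empty,S:wait,W:car5-GO | queues: N=0 E=0 S=0 W=0
Car 1 crosses at step 4

4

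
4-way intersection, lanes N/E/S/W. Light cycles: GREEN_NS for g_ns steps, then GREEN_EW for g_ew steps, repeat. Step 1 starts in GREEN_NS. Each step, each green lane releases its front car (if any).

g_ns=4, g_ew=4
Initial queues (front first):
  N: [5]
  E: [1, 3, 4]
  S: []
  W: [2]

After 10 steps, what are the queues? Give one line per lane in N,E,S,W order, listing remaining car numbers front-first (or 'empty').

Step 1 [NS]: N:car5-GO,E:wait,S:empty,W:wait | queues: N=0 E=3 S=0 W=1
Step 2 [NS]: N:empty,E:wait,S:empty,W:wait | queues: N=0 E=3 S=0 W=1
Step 3 [NS]: N:empty,E:wait,S:empty,W:wait | queues: N=0 E=3 S=0 W=1
Step 4 [NS]: N:empty,E:wait,S:empty,W:wait | queues: N=0 E=3 S=0 W=1
Step 5 [EW]: N:wait,E:car1-GO,S:wait,W:car2-GO | queues: N=0 E=2 S=0 W=0
Step 6 [EW]: N:wait,E:car3-GO,S:wait,W:empty | queues: N=0 E=1 S=0 W=0
Step 7 [EW]: N:wait,E:car4-GO,S:wait,W:empty | queues: N=0 E=0 S=0 W=0

N: empty
E: empty
S: empty
W: empty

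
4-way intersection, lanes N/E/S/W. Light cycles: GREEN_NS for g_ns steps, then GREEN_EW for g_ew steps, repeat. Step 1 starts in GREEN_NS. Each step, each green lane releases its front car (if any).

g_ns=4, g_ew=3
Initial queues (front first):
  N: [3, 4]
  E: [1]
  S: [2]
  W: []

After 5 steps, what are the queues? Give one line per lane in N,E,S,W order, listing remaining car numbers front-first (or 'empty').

Step 1 [NS]: N:car3-GO,E:wait,S:car2-GO,W:wait | queues: N=1 E=1 S=0 W=0
Step 2 [NS]: N:car4-GO,E:wait,S:empty,W:wait | queues: N=0 E=1 S=0 W=0
Step 3 [NS]: N:empty,E:wait,S:empty,W:wait | queues: N=0 E=1 S=0 W=0
Step 4 [NS]: N:empty,E:wait,S:empty,W:wait | queues: N=0 E=1 S=0 W=0
Step 5 [EW]: N:wait,E:car1-GO,S:wait,W:empty | queues: N=0 E=0 S=0 W=0

N: empty
E: empty
S: empty
W: empty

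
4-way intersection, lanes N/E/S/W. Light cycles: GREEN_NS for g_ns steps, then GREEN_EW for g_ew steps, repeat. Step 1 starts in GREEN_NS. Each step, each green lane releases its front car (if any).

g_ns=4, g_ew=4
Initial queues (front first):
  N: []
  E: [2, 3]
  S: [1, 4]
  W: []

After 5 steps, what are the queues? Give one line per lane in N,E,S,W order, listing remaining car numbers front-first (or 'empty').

Step 1 [NS]: N:empty,E:wait,S:car1-GO,W:wait | queues: N=0 E=2 S=1 W=0
Step 2 [NS]: N:empty,E:wait,S:car4-GO,W:wait | queues: N=0 E=2 S=0 W=0
Step 3 [NS]: N:empty,E:wait,S:empty,W:wait | queues: N=0 E=2 S=0 W=0
Step 4 [NS]: N:empty,E:wait,S:empty,W:wait | queues: N=0 E=2 S=0 W=0
Step 5 [EW]: N:wait,E:car2-GO,S:wait,W:empty | queues: N=0 E=1 S=0 W=0

N: empty
E: 3
S: empty
W: empty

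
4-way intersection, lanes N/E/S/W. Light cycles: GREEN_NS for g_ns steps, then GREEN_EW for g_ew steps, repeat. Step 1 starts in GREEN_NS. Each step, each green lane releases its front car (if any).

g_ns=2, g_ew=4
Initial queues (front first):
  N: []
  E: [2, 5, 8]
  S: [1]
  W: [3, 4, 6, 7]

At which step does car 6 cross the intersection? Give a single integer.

Step 1 [NS]: N:empty,E:wait,S:car1-GO,W:wait | queues: N=0 E=3 S=0 W=4
Step 2 [NS]: N:empty,E:wait,S:empty,W:wait | queues: N=0 E=3 S=0 W=4
Step 3 [EW]: N:wait,E:car2-GO,S:wait,W:car3-GO | queues: N=0 E=2 S=0 W=3
Step 4 [EW]: N:wait,E:car5-GO,S:wait,W:car4-GO | queues: N=0 E=1 S=0 W=2
Step 5 [EW]: N:wait,E:car8-GO,S:wait,W:car6-GO | queues: N=0 E=0 S=0 W=1
Step 6 [EW]: N:wait,E:empty,S:wait,W:car7-GO | queues: N=0 E=0 S=0 W=0
Car 6 crosses at step 5

5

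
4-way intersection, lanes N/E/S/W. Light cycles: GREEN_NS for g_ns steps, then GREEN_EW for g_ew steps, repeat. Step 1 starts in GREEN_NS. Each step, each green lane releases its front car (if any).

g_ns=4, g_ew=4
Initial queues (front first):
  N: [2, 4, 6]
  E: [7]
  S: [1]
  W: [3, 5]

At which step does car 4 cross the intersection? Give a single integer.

Step 1 [NS]: N:car2-GO,E:wait,S:car1-GO,W:wait | queues: N=2 E=1 S=0 W=2
Step 2 [NS]: N:car4-GO,E:wait,S:empty,W:wait | queues: N=1 E=1 S=0 W=2
Step 3 [NS]: N:car6-GO,E:wait,S:empty,W:wait | queues: N=0 E=1 S=0 W=2
Step 4 [NS]: N:empty,E:wait,S:empty,W:wait | queues: N=0 E=1 S=0 W=2
Step 5 [EW]: N:wait,E:car7-GO,S:wait,W:car3-GO | queues: N=0 E=0 S=0 W=1
Step 6 [EW]: N:wait,E:empty,S:wait,W:car5-GO | queues: N=0 E=0 S=0 W=0
Car 4 crosses at step 2

2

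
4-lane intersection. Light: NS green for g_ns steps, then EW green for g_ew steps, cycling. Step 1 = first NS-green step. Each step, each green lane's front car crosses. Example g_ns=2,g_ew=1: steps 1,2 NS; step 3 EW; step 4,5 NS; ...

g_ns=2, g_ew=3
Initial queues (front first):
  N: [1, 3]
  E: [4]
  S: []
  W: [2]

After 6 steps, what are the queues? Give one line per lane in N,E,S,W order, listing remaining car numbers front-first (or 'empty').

Step 1 [NS]: N:car1-GO,E:wait,S:empty,W:wait | queues: N=1 E=1 S=0 W=1
Step 2 [NS]: N:car3-GO,E:wait,S:empty,W:wait | queues: N=0 E=1 S=0 W=1
Step 3 [EW]: N:wait,E:car4-GO,S:wait,W:car2-GO | queues: N=0 E=0 S=0 W=0

N: empty
E: empty
S: empty
W: empty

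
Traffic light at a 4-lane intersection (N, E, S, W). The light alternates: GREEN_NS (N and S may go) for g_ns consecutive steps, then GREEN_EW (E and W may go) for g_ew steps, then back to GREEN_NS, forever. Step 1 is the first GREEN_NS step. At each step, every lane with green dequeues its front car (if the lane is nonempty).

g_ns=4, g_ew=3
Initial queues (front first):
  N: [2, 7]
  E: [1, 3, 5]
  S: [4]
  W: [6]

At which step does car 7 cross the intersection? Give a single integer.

Step 1 [NS]: N:car2-GO,E:wait,S:car4-GO,W:wait | queues: N=1 E=3 S=0 W=1
Step 2 [NS]: N:car7-GO,E:wait,S:empty,W:wait | queues: N=0 E=3 S=0 W=1
Step 3 [NS]: N:empty,E:wait,S:empty,W:wait | queues: N=0 E=3 S=0 W=1
Step 4 [NS]: N:empty,E:wait,S:empty,W:wait | queues: N=0 E=3 S=0 W=1
Step 5 [EW]: N:wait,E:car1-GO,S:wait,W:car6-GO | queues: N=0 E=2 S=0 W=0
Step 6 [EW]: N:wait,E:car3-GO,S:wait,W:empty | queues: N=0 E=1 S=0 W=0
Step 7 [EW]: N:wait,E:car5-GO,S:wait,W:empty | queues: N=0 E=0 S=0 W=0
Car 7 crosses at step 2

2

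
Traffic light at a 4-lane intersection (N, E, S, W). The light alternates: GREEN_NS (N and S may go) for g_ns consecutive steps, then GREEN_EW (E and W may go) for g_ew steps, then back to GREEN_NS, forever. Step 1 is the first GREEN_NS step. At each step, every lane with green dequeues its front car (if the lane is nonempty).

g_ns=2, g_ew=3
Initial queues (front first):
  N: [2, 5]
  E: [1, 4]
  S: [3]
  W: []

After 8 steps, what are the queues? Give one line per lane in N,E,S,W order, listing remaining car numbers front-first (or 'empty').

Step 1 [NS]: N:car2-GO,E:wait,S:car3-GO,W:wait | queues: N=1 E=2 S=0 W=0
Step 2 [NS]: N:car5-GO,E:wait,S:empty,W:wait | queues: N=0 E=2 S=0 W=0
Step 3 [EW]: N:wait,E:car1-GO,S:wait,W:empty | queues: N=0 E=1 S=0 W=0
Step 4 [EW]: N:wait,E:car4-GO,S:wait,W:empty | queues: N=0 E=0 S=0 W=0

N: empty
E: empty
S: empty
W: empty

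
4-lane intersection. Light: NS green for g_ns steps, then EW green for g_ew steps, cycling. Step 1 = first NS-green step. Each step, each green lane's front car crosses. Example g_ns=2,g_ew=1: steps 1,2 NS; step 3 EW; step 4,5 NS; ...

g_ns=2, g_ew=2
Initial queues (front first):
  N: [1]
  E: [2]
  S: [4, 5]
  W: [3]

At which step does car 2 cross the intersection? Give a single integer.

Step 1 [NS]: N:car1-GO,E:wait,S:car4-GO,W:wait | queues: N=0 E=1 S=1 W=1
Step 2 [NS]: N:empty,E:wait,S:car5-GO,W:wait | queues: N=0 E=1 S=0 W=1
Step 3 [EW]: N:wait,E:car2-GO,S:wait,W:car3-GO | queues: N=0 E=0 S=0 W=0
Car 2 crosses at step 3

3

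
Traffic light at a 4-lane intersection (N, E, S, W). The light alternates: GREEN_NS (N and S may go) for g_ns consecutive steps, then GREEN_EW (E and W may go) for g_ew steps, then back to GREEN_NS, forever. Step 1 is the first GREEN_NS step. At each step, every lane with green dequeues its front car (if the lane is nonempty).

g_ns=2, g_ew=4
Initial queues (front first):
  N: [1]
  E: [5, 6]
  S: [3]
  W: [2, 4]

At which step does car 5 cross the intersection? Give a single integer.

Step 1 [NS]: N:car1-GO,E:wait,S:car3-GO,W:wait | queues: N=0 E=2 S=0 W=2
Step 2 [NS]: N:empty,E:wait,S:empty,W:wait | queues: N=0 E=2 S=0 W=2
Step 3 [EW]: N:wait,E:car5-GO,S:wait,W:car2-GO | queues: N=0 E=1 S=0 W=1
Step 4 [EW]: N:wait,E:car6-GO,S:wait,W:car4-GO | queues: N=0 E=0 S=0 W=0
Car 5 crosses at step 3

3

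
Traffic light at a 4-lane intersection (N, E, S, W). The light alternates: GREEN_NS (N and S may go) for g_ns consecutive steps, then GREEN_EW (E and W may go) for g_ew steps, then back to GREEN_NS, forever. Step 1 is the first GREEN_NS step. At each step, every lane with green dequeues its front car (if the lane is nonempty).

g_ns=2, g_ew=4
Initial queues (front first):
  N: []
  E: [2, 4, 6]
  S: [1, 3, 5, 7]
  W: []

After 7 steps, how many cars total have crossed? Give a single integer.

Step 1 [NS]: N:empty,E:wait,S:car1-GO,W:wait | queues: N=0 E=3 S=3 W=0
Step 2 [NS]: N:empty,E:wait,S:car3-GO,W:wait | queues: N=0 E=3 S=2 W=0
Step 3 [EW]: N:wait,E:car2-GO,S:wait,W:empty | queues: N=0 E=2 S=2 W=0
Step 4 [EW]: N:wait,E:car4-GO,S:wait,W:empty | queues: N=0 E=1 S=2 W=0
Step 5 [EW]: N:wait,E:car6-GO,S:wait,W:empty | queues: N=0 E=0 S=2 W=0
Step 6 [EW]: N:wait,E:empty,S:wait,W:empty | queues: N=0 E=0 S=2 W=0
Step 7 [NS]: N:empty,E:wait,S:car5-GO,W:wait | queues: N=0 E=0 S=1 W=0
Cars crossed by step 7: 6

Answer: 6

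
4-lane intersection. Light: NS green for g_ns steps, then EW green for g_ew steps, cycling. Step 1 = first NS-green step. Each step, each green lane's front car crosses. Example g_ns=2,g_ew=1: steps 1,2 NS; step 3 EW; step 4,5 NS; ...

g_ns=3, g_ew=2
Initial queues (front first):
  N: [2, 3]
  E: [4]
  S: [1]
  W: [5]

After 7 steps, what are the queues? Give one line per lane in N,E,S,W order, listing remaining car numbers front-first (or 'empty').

Step 1 [NS]: N:car2-GO,E:wait,S:car1-GO,W:wait | queues: N=1 E=1 S=0 W=1
Step 2 [NS]: N:car3-GO,E:wait,S:empty,W:wait | queues: N=0 E=1 S=0 W=1
Step 3 [NS]: N:empty,E:wait,S:empty,W:wait | queues: N=0 E=1 S=0 W=1
Step 4 [EW]: N:wait,E:car4-GO,S:wait,W:car5-GO | queues: N=0 E=0 S=0 W=0

N: empty
E: empty
S: empty
W: empty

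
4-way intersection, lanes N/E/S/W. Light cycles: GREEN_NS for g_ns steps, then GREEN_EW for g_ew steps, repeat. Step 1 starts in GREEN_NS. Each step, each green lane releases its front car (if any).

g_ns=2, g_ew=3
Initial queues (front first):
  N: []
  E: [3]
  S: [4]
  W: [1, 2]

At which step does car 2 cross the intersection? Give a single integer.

Step 1 [NS]: N:empty,E:wait,S:car4-GO,W:wait | queues: N=0 E=1 S=0 W=2
Step 2 [NS]: N:empty,E:wait,S:empty,W:wait | queues: N=0 E=1 S=0 W=2
Step 3 [EW]: N:wait,E:car3-GO,S:wait,W:car1-GO | queues: N=0 E=0 S=0 W=1
Step 4 [EW]: N:wait,E:empty,S:wait,W:car2-GO | queues: N=0 E=0 S=0 W=0
Car 2 crosses at step 4

4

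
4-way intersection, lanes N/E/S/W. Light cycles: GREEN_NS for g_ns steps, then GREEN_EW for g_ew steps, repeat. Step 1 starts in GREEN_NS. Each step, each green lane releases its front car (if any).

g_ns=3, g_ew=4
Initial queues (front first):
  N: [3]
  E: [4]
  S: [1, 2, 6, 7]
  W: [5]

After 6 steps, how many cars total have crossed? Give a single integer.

Answer: 6

Derivation:
Step 1 [NS]: N:car3-GO,E:wait,S:car1-GO,W:wait | queues: N=0 E=1 S=3 W=1
Step 2 [NS]: N:empty,E:wait,S:car2-GO,W:wait | queues: N=0 E=1 S=2 W=1
Step 3 [NS]: N:empty,E:wait,S:car6-GO,W:wait | queues: N=0 E=1 S=1 W=1
Step 4 [EW]: N:wait,E:car4-GO,S:wait,W:car5-GO | queues: N=0 E=0 S=1 W=0
Step 5 [EW]: N:wait,E:empty,S:wait,W:empty | queues: N=0 E=0 S=1 W=0
Step 6 [EW]: N:wait,E:empty,S:wait,W:empty | queues: N=0 E=0 S=1 W=0
Cars crossed by step 6: 6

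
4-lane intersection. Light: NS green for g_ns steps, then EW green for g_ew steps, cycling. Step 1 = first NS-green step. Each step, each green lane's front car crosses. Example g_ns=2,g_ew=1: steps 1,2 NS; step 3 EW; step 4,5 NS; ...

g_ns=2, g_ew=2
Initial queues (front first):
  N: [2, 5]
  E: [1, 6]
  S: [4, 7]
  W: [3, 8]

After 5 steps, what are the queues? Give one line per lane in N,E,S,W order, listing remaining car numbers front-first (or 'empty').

Step 1 [NS]: N:car2-GO,E:wait,S:car4-GO,W:wait | queues: N=1 E=2 S=1 W=2
Step 2 [NS]: N:car5-GO,E:wait,S:car7-GO,W:wait | queues: N=0 E=2 S=0 W=2
Step 3 [EW]: N:wait,E:car1-GO,S:wait,W:car3-GO | queues: N=0 E=1 S=0 W=1
Step 4 [EW]: N:wait,E:car6-GO,S:wait,W:car8-GO | queues: N=0 E=0 S=0 W=0

N: empty
E: empty
S: empty
W: empty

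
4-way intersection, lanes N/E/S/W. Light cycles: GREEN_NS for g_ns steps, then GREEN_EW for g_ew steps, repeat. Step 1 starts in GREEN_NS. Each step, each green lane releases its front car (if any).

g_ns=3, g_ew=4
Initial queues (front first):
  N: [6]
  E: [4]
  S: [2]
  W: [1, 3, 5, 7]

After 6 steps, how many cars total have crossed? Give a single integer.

Step 1 [NS]: N:car6-GO,E:wait,S:car2-GO,W:wait | queues: N=0 E=1 S=0 W=4
Step 2 [NS]: N:empty,E:wait,S:empty,W:wait | queues: N=0 E=1 S=0 W=4
Step 3 [NS]: N:empty,E:wait,S:empty,W:wait | queues: N=0 E=1 S=0 W=4
Step 4 [EW]: N:wait,E:car4-GO,S:wait,W:car1-GO | queues: N=0 E=0 S=0 W=3
Step 5 [EW]: N:wait,E:empty,S:wait,W:car3-GO | queues: N=0 E=0 S=0 W=2
Step 6 [EW]: N:wait,E:empty,S:wait,W:car5-GO | queues: N=0 E=0 S=0 W=1
Cars crossed by step 6: 6

Answer: 6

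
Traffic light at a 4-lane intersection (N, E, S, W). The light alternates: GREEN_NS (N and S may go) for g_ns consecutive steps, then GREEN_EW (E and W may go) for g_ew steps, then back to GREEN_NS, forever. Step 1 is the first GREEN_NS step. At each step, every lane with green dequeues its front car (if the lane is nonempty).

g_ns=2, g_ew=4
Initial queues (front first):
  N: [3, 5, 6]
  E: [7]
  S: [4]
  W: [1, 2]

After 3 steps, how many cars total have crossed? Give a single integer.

Step 1 [NS]: N:car3-GO,E:wait,S:car4-GO,W:wait | queues: N=2 E=1 S=0 W=2
Step 2 [NS]: N:car5-GO,E:wait,S:empty,W:wait | queues: N=1 E=1 S=0 W=2
Step 3 [EW]: N:wait,E:car7-GO,S:wait,W:car1-GO | queues: N=1 E=0 S=0 W=1
Cars crossed by step 3: 5

Answer: 5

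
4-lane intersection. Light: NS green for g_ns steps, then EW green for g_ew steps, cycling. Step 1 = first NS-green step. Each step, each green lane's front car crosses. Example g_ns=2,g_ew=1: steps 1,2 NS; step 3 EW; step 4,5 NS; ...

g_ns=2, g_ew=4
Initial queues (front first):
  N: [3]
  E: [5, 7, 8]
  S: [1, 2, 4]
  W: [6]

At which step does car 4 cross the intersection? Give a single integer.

Step 1 [NS]: N:car3-GO,E:wait,S:car1-GO,W:wait | queues: N=0 E=3 S=2 W=1
Step 2 [NS]: N:empty,E:wait,S:car2-GO,W:wait | queues: N=0 E=3 S=1 W=1
Step 3 [EW]: N:wait,E:car5-GO,S:wait,W:car6-GO | queues: N=0 E=2 S=1 W=0
Step 4 [EW]: N:wait,E:car7-GO,S:wait,W:empty | queues: N=0 E=1 S=1 W=0
Step 5 [EW]: N:wait,E:car8-GO,S:wait,W:empty | queues: N=0 E=0 S=1 W=0
Step 6 [EW]: N:wait,E:empty,S:wait,W:empty | queues: N=0 E=0 S=1 W=0
Step 7 [NS]: N:empty,E:wait,S:car4-GO,W:wait | queues: N=0 E=0 S=0 W=0
Car 4 crosses at step 7

7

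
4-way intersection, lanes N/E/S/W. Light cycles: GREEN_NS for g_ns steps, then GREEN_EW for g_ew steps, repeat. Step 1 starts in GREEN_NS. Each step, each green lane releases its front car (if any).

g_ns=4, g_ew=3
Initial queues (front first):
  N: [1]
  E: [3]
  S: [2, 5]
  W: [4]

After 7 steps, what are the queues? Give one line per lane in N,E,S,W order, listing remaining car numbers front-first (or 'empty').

Step 1 [NS]: N:car1-GO,E:wait,S:car2-GO,W:wait | queues: N=0 E=1 S=1 W=1
Step 2 [NS]: N:empty,E:wait,S:car5-GO,W:wait | queues: N=0 E=1 S=0 W=1
Step 3 [NS]: N:empty,E:wait,S:empty,W:wait | queues: N=0 E=1 S=0 W=1
Step 4 [NS]: N:empty,E:wait,S:empty,W:wait | queues: N=0 E=1 S=0 W=1
Step 5 [EW]: N:wait,E:car3-GO,S:wait,W:car4-GO | queues: N=0 E=0 S=0 W=0

N: empty
E: empty
S: empty
W: empty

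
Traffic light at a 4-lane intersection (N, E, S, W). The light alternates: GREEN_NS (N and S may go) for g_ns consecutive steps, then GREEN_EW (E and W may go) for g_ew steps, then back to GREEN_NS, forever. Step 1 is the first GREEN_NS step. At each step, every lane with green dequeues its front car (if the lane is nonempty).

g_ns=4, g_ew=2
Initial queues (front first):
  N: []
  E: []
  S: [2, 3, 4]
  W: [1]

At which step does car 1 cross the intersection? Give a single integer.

Step 1 [NS]: N:empty,E:wait,S:car2-GO,W:wait | queues: N=0 E=0 S=2 W=1
Step 2 [NS]: N:empty,E:wait,S:car3-GO,W:wait | queues: N=0 E=0 S=1 W=1
Step 3 [NS]: N:empty,E:wait,S:car4-GO,W:wait | queues: N=0 E=0 S=0 W=1
Step 4 [NS]: N:empty,E:wait,S:empty,W:wait | queues: N=0 E=0 S=0 W=1
Step 5 [EW]: N:wait,E:empty,S:wait,W:car1-GO | queues: N=0 E=0 S=0 W=0
Car 1 crosses at step 5

5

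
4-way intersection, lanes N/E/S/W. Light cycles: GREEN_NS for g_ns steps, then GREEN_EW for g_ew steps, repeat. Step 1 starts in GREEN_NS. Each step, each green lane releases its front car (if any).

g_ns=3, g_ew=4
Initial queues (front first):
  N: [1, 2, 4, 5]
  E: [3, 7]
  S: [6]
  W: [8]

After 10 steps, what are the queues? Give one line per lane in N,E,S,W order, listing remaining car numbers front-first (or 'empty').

Step 1 [NS]: N:car1-GO,E:wait,S:car6-GO,W:wait | queues: N=3 E=2 S=0 W=1
Step 2 [NS]: N:car2-GO,E:wait,S:empty,W:wait | queues: N=2 E=2 S=0 W=1
Step 3 [NS]: N:car4-GO,E:wait,S:empty,W:wait | queues: N=1 E=2 S=0 W=1
Step 4 [EW]: N:wait,E:car3-GO,S:wait,W:car8-GO | queues: N=1 E=1 S=0 W=0
Step 5 [EW]: N:wait,E:car7-GO,S:wait,W:empty | queues: N=1 E=0 S=0 W=0
Step 6 [EW]: N:wait,E:empty,S:wait,W:empty | queues: N=1 E=0 S=0 W=0
Step 7 [EW]: N:wait,E:empty,S:wait,W:empty | queues: N=1 E=0 S=0 W=0
Step 8 [NS]: N:car5-GO,E:wait,S:empty,W:wait | queues: N=0 E=0 S=0 W=0

N: empty
E: empty
S: empty
W: empty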